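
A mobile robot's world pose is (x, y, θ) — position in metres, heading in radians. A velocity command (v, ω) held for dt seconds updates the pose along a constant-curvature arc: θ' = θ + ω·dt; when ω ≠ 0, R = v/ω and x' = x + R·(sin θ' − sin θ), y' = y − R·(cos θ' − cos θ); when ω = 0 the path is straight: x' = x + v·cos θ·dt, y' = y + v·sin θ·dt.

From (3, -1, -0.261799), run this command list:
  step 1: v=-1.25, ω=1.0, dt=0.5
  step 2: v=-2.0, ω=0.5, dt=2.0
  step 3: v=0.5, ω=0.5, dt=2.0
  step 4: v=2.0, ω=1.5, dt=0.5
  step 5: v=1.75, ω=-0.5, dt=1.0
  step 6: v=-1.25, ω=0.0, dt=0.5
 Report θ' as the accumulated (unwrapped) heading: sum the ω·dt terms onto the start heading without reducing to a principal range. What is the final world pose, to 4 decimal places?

step 1: θ'=0.2382 (R=-1.2500) → pose (2.3815, -0.9927, 0.2382)
step 2: θ'=1.2382 (R=-4.0000) → pose (-0.4554, -3.5738, 1.2382)
step 3: θ'=2.2382 (R=1.0000) → pose (-0.6152, -2.6283, 2.2382)
step 4: θ'=2.9882 (R=1.3333) → pose (-1.4587, -2.1359, 2.9882)
step 5: θ'=2.4882 (R=-3.5000) → pose (-3.0515, -1.4561, 2.4882)
step 6: θ'=2.4882 (straight) → pose (-2.5553, -1.8360, 2.4882)

(-2.5553, -1.8360, 2.4882)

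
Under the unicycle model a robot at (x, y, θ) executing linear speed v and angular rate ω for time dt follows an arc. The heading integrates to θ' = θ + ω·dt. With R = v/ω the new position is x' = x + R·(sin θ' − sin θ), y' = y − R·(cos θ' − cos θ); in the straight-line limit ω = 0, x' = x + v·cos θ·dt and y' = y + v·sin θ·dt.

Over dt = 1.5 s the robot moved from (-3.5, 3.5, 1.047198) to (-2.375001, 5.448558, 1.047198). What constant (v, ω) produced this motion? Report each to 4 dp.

Δθ = 1.047198 − 1.047198 = 0.000000
ω = Δθ/dt = 0.000000/1.5 = 0.0000
ω = 0 → v = (Δx·cos θ + Δy·sin θ)/dt = 1.5000

v = 1.5000, ω = 0.0000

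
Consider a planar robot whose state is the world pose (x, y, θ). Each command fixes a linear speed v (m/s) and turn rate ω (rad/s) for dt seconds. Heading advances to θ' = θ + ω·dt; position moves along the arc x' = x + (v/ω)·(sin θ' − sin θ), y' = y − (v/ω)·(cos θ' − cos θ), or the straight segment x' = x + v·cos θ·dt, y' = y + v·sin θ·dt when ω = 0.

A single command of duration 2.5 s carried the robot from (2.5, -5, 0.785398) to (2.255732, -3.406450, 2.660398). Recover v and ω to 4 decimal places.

Δθ = 2.660398 − 0.785398 = 1.875000
ω = Δθ/dt = 1.875000/2.5 = 0.7500
R = −Δy/(cos θ' − cos θ) = 1.0000
v = R·ω = 1.0000·0.7500 = 0.7500

v = 0.7500, ω = 0.7500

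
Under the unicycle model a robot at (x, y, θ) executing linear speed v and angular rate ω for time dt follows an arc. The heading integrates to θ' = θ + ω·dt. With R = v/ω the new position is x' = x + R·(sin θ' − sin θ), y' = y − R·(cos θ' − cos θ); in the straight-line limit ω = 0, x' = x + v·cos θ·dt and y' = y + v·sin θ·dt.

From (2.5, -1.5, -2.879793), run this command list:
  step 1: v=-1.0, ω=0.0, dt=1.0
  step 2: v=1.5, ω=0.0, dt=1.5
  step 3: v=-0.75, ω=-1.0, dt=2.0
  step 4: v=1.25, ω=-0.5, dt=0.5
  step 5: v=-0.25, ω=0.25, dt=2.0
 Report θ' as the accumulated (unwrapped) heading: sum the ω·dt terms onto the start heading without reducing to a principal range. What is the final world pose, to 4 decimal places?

(2.3235, -2.5639, -4.6298)

step 1: θ'=-2.8798 (straight) → pose (3.4659, -1.2412, -2.8798)
step 2: θ'=-2.8798 (straight) → pose (1.2926, -1.8235, -2.8798)
step 3: θ'=-4.8798 (R=0.7500) → pose (2.2262, -2.6729, -4.8798)
step 4: θ'=-5.1298 (R=-2.5000) → pose (2.4059, -2.0760, -5.1298)
step 5: θ'=-4.6298 (R=-1.0000) → pose (2.3235, -2.5639, -4.6298)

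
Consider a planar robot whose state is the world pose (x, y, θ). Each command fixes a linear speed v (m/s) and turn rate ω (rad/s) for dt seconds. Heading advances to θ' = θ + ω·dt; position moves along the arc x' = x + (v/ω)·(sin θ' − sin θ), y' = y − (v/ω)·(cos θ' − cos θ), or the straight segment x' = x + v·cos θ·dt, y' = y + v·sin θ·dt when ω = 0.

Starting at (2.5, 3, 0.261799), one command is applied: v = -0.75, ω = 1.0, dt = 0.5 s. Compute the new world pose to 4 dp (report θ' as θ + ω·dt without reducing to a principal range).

(2.1764, 2.8183, 0.7618)

θ' = 0.2618 + 1.0·0.5 = 0.7618
R = v/ω = -0.75/1.0 = -0.7500
x' = 2.5 + -0.7500·(sin 0.7618 − sin 0.2618) = 2.1764
y' = 3 − -0.7500·(cos 0.7618 − cos 0.2618) = 2.8183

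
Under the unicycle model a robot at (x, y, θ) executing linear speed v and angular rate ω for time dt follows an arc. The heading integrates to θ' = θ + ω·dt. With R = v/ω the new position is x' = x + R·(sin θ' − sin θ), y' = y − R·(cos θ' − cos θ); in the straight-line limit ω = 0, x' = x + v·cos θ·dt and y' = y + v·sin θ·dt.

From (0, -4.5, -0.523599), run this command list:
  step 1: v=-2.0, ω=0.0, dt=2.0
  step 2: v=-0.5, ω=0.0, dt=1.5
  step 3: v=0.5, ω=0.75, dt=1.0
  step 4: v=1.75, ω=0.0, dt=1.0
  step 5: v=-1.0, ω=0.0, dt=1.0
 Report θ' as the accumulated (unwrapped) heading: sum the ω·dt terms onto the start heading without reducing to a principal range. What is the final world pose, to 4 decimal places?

step 1: θ'=-0.5236 (straight) → pose (-3.4641, -2.5000, -0.5236)
step 2: θ'=-0.5236 (straight) → pose (-4.1136, -2.1250, -0.5236)
step 3: θ'=0.2264 (R=0.6667) → pose (-3.6306, -2.1973, 0.2264)
step 4: θ'=0.2264 (straight) → pose (-1.9253, -1.8045, 0.2264)
step 5: θ'=0.2264 (straight) → pose (-2.8998, -2.0289, 0.2264)

(-2.8998, -2.0289, 0.2264)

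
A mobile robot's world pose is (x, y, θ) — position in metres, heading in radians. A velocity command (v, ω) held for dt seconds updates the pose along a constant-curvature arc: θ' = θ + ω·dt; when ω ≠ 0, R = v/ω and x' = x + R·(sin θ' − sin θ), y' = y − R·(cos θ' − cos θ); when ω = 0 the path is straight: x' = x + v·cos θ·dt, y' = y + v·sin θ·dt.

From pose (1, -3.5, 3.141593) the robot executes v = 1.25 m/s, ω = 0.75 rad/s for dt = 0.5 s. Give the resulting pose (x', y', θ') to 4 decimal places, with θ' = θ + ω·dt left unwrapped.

(0.3895, -3.6158, 3.5166)

θ' = 3.1416 + 0.75·0.5 = 3.5166
R = v/ω = 1.25/0.75 = 1.6667
x' = 1 + 1.6667·(sin 3.5166 − sin 3.1416) = 0.3895
y' = -3.5 − 1.6667·(cos 3.5166 − cos 3.1416) = -3.6158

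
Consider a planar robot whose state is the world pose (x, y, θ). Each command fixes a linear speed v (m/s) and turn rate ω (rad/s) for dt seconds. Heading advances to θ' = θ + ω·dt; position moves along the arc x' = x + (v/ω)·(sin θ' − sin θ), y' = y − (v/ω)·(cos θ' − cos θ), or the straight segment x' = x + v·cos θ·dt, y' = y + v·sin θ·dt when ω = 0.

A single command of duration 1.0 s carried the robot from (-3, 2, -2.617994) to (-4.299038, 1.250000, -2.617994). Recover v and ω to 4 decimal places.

Δθ = -2.617994 − -2.617994 = 0.000000
ω = Δθ/dt = 0.000000/1.0 = 0.0000
ω = 0 → v = (Δx·cos θ + Δy·sin θ)/dt = 1.5000

v = 1.5000, ω = 0.0000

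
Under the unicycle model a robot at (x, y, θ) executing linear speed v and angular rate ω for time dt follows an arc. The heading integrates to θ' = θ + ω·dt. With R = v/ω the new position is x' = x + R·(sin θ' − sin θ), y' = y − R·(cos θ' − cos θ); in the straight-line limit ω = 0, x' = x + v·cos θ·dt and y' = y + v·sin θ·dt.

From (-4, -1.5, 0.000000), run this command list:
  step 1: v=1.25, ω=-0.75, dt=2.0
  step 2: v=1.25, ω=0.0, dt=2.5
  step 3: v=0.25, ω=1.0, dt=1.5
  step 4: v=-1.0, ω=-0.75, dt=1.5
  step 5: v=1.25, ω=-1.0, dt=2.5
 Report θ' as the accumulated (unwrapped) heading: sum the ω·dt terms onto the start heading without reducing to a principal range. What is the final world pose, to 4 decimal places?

step 1: θ'=-1.5000 (R=-1.6667) → pose (-2.3375, -3.0488, -1.5000)
step 2: θ'=-1.5000 (straight) → pose (-2.1165, -6.1659, -1.5000)
step 3: θ'=0.0000 (R=0.2500) → pose (-1.8671, -6.3983, 0.0000)
step 4: θ'=-1.1250 (R=1.3333) → pose (-3.0701, -5.6398, -1.1250)
step 5: θ'=-3.6250 (R=-1.2500) → pose (-4.7789, -7.2856, -3.6250)

(-4.7789, -7.2856, -3.6250)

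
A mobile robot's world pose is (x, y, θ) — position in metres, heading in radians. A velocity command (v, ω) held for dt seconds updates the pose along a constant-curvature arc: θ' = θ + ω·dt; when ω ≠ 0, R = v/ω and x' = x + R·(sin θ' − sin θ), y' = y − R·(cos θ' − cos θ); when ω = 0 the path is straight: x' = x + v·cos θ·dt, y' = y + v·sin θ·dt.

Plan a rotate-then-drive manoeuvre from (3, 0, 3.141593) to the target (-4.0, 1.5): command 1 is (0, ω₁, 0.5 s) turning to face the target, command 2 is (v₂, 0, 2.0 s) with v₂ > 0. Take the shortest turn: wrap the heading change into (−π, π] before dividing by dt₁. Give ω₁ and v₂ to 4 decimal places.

ω₁ = -0.4222, v₂ = 3.5795

heading to target = atan2(1.5−0, -4−3) = 2.9305
Δθ = wrap(2.9305 − 3.1416) = -0.2111; ω₁ = Δθ/dt₁ = -0.4222
distance = √((-4−3)² + (1.5−0)²) = 7.1589; v₂ = distance/dt₂ = 3.5795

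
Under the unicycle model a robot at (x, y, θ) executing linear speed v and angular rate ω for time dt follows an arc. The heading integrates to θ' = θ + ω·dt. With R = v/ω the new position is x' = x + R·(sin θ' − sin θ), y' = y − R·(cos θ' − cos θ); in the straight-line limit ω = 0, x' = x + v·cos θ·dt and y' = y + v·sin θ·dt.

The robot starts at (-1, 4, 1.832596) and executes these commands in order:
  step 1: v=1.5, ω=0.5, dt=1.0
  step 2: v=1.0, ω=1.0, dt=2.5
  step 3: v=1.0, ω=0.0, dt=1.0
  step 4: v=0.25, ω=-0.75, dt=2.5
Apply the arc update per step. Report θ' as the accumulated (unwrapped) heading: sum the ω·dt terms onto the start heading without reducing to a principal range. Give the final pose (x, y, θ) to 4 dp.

step 1: θ'=2.3326 (R=3.0000) → pose (-1.7270, 5.2942, 2.3326)
step 2: θ'=4.8326 (R=1.0000) → pose (-3.4434, 4.4841, 4.8326)
step 3: θ'=4.8326 (straight) → pose (-3.3235, 3.4913, 4.8326)
step 4: θ'=2.9576 (R=-0.3333) → pose (-3.7154, 3.1236, 2.9576)

(-3.7154, 3.1236, 2.9576)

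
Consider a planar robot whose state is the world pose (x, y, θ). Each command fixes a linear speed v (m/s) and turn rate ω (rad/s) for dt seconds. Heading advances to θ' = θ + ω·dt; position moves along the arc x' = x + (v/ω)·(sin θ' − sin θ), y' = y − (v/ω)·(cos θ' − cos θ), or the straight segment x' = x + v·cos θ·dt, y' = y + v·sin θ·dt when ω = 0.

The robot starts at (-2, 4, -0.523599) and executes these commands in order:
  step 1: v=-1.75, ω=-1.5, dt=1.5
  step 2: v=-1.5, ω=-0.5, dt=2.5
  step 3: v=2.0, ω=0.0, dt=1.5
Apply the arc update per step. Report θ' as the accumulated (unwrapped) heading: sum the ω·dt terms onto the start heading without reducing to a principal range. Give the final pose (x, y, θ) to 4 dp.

(-0.3479, 7.5226, -4.0236)

step 1: θ'=-2.7736 (R=1.1667) → pose (-1.8364, 6.0989, -2.7736)
step 2: θ'=-4.0236 (R=3.0000) → pose (1.5589, 5.2066, -4.0236)
step 3: θ'=-4.0236 (straight) → pose (-0.3479, 7.5226, -4.0236)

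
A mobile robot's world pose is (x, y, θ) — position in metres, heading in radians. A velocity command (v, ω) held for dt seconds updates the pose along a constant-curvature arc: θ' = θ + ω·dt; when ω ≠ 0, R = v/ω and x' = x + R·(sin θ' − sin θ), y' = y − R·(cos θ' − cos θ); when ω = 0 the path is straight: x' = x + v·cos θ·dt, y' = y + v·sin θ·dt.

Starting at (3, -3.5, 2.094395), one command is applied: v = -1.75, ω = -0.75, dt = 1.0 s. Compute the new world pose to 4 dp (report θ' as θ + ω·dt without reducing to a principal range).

(3.2531, -5.1904, 1.3444)

θ' = 2.0944 + -0.75·1.0 = 1.3444
R = v/ω = -1.75/-0.75 = 2.3333
x' = 3 + 2.3333·(sin 1.3444 − sin 2.0944) = 3.2531
y' = -3.5 − 2.3333·(cos 1.3444 − cos 2.0944) = -5.1904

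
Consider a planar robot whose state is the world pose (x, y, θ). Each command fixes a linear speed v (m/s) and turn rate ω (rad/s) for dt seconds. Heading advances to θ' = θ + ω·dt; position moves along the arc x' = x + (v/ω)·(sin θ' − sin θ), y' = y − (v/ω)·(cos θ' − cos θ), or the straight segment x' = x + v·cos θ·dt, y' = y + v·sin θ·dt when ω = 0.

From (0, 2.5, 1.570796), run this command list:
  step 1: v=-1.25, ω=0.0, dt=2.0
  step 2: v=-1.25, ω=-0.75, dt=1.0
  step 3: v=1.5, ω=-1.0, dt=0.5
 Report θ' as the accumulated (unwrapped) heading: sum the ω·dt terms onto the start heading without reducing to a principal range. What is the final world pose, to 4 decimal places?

step 1: θ'=1.5708 (straight) → pose (0.0000, 0.0000, 1.5708)
step 2: θ'=0.8208 (R=1.6667) → pose (-0.4472, -1.1361, 0.8208)
step 3: θ'=0.3208 (R=-1.5000) → pose (0.1774, -0.7350, 0.3208)

(0.1774, -0.7350, 0.3208)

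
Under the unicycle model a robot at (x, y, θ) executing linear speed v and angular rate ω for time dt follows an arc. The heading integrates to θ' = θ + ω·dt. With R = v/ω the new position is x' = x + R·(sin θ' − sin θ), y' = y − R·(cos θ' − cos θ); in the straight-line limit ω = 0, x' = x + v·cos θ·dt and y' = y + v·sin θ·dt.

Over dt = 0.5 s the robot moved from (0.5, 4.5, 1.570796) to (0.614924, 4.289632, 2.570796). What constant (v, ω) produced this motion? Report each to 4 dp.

Δθ = 2.570796 − 1.570796 = 1.000000
ω = Δθ/dt = 1.000000/0.5 = 2.0000
R = −Δy/(cos θ' − cos θ) = -0.2500
v = R·ω = -0.2500·2.0000 = -0.5000

v = -0.5000, ω = 2.0000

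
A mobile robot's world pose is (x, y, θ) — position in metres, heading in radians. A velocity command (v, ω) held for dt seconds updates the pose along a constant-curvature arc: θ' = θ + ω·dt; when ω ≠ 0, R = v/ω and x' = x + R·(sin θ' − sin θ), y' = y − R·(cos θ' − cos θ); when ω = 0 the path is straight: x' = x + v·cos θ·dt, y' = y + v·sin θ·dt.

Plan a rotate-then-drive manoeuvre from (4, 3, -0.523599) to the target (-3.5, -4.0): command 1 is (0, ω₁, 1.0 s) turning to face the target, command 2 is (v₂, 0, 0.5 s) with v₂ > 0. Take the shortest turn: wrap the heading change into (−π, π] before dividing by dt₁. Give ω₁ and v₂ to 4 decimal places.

ω₁ = -1.8671, v₂ = 20.5183

heading to target = atan2(-4−3, -3.5−4) = -2.3907
Δθ = wrap(-2.3907 − -0.5236) = -1.8671; ω₁ = Δθ/dt₁ = -1.8671
distance = √((-3.5−4)² + (-4−3)²) = 10.2591; v₂ = distance/dt₂ = 20.5183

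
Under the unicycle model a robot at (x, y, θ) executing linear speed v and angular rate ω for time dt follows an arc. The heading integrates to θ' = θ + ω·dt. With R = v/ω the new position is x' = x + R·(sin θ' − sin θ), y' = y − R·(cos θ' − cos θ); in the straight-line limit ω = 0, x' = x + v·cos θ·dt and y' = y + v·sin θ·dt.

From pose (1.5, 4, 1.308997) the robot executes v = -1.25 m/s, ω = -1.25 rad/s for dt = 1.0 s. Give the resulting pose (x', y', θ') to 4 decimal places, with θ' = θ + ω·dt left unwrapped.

θ' = 1.3090 + -1.25·1.0 = 0.0590
R = v/ω = -1.25/-1.25 = 1.0000
x' = 1.5 + 1.0000·(sin 0.0590 − sin 1.3090) = 0.5930
y' = 4 − 1.0000·(cos 0.0590 − cos 1.3090) = 3.2606

(0.5930, 3.2606, 0.0590)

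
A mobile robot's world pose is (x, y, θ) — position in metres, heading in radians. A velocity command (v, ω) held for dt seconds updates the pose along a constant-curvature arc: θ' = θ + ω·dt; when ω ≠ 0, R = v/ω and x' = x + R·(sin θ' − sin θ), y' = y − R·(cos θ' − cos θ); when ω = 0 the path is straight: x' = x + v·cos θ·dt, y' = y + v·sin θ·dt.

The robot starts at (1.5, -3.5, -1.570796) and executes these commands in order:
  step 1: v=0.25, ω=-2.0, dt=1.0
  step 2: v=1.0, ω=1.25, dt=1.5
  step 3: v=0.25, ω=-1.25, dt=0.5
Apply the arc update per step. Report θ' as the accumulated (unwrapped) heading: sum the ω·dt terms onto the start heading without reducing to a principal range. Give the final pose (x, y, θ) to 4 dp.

(0.1442, -4.3528, -2.3208)

step 1: θ'=-3.5708 (R=-0.1250) → pose (1.3230, -3.6137, -3.5708)
step 2: θ'=-1.6958 (R=0.8000) → pose (0.1963, -4.2414, -1.6958)
step 3: θ'=-2.3208 (R=-0.2000) → pose (0.1442, -4.3528, -2.3208)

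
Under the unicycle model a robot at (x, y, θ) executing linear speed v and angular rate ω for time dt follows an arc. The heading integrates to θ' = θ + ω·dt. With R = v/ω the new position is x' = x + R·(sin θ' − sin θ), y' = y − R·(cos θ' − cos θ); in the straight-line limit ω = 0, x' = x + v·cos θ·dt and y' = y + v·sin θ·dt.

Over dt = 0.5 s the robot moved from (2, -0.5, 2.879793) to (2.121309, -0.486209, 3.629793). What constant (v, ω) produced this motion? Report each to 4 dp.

v = -0.2500, ω = 1.5000

Δθ = 3.629793 − 2.879793 = 0.750000
ω = Δθ/dt = 0.750000/0.5 = 1.5000
R = Δx/(sin θ' − sin θ) = -0.1667
v = R·ω = -0.1667·1.5000 = -0.2500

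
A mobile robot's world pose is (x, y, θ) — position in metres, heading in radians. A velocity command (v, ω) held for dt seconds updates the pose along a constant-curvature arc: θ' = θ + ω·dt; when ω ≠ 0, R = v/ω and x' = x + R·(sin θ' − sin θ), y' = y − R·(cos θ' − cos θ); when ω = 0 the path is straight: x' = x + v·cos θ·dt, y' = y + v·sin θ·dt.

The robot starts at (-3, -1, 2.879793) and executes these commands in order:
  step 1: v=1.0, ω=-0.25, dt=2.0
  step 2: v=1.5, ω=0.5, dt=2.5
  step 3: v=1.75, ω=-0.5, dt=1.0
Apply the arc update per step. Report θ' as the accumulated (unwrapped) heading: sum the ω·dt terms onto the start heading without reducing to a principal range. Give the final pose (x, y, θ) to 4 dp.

step 1: θ'=2.3798 (R=-4.0000) → pose (-4.7256, -0.0307, 2.3798)
step 2: θ'=3.6298 (R=3.0000) → pose (-8.2034, 0.4481, 3.6298)
step 3: θ'=3.1298 (R=-3.5000) → pose (-9.8863, 0.0394, 3.1298)

(-9.8863, 0.0394, 3.1298)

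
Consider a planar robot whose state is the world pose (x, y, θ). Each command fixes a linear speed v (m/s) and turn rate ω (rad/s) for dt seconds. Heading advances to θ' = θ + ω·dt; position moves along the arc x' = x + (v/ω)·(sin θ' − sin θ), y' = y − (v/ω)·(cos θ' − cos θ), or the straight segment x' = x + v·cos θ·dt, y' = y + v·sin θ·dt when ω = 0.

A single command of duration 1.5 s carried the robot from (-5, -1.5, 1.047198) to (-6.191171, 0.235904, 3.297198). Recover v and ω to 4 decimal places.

v = 1.7500, ω = 1.5000

Δθ = 3.297198 − 1.047198 = 2.250000
ω = Δθ/dt = 2.250000/1.5 = 1.5000
R = −Δy/(cos θ' − cos θ) = 1.1667
v = R·ω = 1.1667·1.5000 = 1.7500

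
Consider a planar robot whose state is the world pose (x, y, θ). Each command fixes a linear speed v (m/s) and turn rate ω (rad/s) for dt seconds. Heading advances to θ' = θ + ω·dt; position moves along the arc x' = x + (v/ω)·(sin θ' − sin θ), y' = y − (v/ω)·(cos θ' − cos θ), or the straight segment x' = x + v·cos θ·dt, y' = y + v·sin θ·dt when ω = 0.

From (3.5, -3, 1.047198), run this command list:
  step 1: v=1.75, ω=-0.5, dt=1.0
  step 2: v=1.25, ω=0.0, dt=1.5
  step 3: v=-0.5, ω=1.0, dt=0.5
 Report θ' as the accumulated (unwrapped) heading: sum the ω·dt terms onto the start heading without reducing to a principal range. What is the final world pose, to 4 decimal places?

step 1: θ'=0.5472 (R=-3.5000) → pose (4.7101, -1.7610, 0.5472)
step 2: θ'=0.5472 (straight) → pose (6.3113, -0.7855, 0.5472)
step 3: θ'=1.0472 (R=-0.5000) → pose (6.1384, -0.9625, 1.0472)

(6.1384, -0.9625, 1.0472)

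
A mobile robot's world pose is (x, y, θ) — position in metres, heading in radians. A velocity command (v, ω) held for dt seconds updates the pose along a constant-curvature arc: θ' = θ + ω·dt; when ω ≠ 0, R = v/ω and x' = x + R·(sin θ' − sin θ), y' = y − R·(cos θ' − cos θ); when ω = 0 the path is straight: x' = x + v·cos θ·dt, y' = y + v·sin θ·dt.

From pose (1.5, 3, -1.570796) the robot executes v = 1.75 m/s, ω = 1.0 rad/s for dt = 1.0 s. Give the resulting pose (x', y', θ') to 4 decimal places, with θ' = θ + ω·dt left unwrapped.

(2.3045, 1.5274, -0.5708)

θ' = -1.5708 + 1.0·1.0 = -0.5708
R = v/ω = 1.75/1.0 = 1.7500
x' = 1.5 + 1.7500·(sin -0.5708 − sin -1.5708) = 2.3045
y' = 3 − 1.7500·(cos -0.5708 − cos -1.5708) = 1.5274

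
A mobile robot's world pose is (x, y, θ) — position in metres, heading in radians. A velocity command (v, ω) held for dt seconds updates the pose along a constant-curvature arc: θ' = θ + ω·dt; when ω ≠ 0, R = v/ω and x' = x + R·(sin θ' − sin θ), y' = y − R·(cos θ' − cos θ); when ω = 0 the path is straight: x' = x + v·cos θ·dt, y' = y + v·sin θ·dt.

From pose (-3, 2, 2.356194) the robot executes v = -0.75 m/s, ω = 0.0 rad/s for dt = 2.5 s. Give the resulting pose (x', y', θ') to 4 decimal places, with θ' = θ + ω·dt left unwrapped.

(-1.6742, 0.6742, 2.3562)

θ' = 2.3562 + 0.0·2.5 = 2.3562
ω = 0 → straight: x' = -3 + -0.75·cos(2.3562)·2.5 = -1.6742
y' = 2 + -0.75·sin(2.3562)·2.5 = 0.6742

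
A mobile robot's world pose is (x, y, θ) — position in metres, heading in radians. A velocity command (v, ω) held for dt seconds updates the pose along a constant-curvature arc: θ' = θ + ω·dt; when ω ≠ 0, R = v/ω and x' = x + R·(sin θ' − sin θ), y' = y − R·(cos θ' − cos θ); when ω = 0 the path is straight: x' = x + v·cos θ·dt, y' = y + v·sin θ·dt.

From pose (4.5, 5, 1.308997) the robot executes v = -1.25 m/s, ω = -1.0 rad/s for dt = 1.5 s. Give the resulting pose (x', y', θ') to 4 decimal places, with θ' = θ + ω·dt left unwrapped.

θ' = 1.3090 + -1.0·1.5 = -0.1910
R = v/ω = -1.25/-1.0 = 1.2500
x' = 4.5 + 1.2500·(sin -0.1910 − sin 1.3090) = 3.0553
y' = 5 − 1.2500·(cos -0.1910 − cos 1.3090) = 4.0963

(3.0553, 4.0963, -0.1910)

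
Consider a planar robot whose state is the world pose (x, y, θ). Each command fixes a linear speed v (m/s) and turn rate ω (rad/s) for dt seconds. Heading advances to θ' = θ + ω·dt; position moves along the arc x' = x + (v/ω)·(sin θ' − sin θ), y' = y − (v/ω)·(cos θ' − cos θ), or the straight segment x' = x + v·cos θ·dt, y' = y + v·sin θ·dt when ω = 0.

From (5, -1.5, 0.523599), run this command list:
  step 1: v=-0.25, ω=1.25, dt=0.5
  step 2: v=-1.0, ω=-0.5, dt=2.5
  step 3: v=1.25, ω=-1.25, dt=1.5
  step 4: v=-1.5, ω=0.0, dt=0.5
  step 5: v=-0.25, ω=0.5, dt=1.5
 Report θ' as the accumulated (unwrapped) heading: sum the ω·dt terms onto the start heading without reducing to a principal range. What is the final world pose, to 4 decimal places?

(4.0155, -3.0956, -1.2264)

step 1: θ'=1.1486 (R=-0.2000) → pose (4.9176, -1.5913, 1.1486)
step 2: θ'=-0.1014 (R=2.0000) → pose (2.8907, -2.7614, -0.1014)
step 3: θ'=-1.9764 (R=-1.0000) → pose (3.7084, -4.1509, -1.9764)
step 4: θ'=-1.9764 (straight) → pose (4.0043, -3.4617, -1.9764)
step 5: θ'=-1.2264 (R=-0.5000) → pose (4.0155, -3.0956, -1.2264)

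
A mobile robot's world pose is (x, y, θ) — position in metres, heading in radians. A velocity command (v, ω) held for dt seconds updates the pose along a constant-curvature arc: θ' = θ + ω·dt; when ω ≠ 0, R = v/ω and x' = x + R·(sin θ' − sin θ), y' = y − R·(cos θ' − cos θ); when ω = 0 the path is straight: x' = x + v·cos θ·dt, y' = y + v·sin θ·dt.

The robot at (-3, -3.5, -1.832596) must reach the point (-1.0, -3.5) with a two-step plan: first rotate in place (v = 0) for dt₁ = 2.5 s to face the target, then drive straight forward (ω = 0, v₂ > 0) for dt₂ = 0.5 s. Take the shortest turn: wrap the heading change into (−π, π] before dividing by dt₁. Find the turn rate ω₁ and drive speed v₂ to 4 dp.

ω₁ = 0.7330, v₂ = 4.0000

heading to target = atan2(-3.5−-3.5, -1−-3) = 0.0000
Δθ = wrap(0.0000 − -1.8326) = 1.8326; ω₁ = Δθ/dt₁ = 0.7330
distance = √((-1−-3)² + (-3.5−-3.5)²) = 2.0000; v₂ = distance/dt₂ = 4.0000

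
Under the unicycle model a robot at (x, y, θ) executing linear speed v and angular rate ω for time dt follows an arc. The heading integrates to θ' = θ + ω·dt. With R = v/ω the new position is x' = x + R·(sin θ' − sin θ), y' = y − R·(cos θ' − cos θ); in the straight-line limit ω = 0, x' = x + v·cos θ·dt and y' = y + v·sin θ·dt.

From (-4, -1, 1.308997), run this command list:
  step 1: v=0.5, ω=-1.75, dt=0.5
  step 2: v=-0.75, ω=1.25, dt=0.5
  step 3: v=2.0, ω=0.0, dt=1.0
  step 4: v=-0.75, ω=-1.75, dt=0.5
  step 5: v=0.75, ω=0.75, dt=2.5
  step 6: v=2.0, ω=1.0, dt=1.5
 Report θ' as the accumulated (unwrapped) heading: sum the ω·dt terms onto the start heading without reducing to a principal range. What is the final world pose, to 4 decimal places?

(-5.3077, 2.8094, 3.5590)

step 1: θ'=0.4340 (R=-0.2857) → pose (-3.8442, -0.8147, 0.4340)
step 2: θ'=1.0590 (R=-0.6000) → pose (-4.1150, -1.0652, 1.0590)
step 3: θ'=1.0590 (straight) → pose (-3.1355, 0.6785, 1.0590)
step 4: θ'=0.1840 (R=0.4286) → pose (-3.4307, 0.4670, 0.1840)
step 5: θ'=2.0590 (R=1.0000) → pose (-2.7305, 1.9192, 2.0590)
step 6: θ'=3.5590 (R=2.0000) → pose (-5.3077, 2.8094, 3.5590)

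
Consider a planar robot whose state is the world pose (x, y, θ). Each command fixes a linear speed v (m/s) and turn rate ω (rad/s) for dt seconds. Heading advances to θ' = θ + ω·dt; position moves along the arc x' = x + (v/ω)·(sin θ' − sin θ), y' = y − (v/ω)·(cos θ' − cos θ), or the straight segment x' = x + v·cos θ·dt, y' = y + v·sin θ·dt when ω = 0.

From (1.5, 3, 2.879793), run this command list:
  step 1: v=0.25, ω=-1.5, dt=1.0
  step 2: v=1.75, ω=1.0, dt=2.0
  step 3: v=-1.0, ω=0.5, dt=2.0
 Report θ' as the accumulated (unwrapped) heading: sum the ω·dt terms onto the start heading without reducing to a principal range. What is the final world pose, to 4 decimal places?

(0.6669, 6.5160, 4.3798)

step 1: θ'=1.3798 (R=-0.1667) → pose (1.3795, 3.1926, 1.3798)
step 2: θ'=3.3798 (R=1.7500) → pose (-0.7516, 5.2254, 3.3798)
step 3: θ'=4.3798 (R=-2.0000) → pose (0.6669, 6.5160, 4.3798)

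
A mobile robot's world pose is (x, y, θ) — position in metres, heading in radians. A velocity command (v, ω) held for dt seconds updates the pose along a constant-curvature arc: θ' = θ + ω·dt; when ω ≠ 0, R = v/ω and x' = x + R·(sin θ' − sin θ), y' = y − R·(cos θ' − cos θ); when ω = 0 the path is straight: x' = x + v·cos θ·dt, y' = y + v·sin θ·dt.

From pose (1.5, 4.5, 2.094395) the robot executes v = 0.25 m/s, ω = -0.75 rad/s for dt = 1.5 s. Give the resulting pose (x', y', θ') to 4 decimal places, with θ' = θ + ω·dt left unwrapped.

(1.5138, 4.8553, 0.9694)

θ' = 2.0944 + -0.75·1.5 = 0.9694
R = v/ω = 0.25/-0.75 = -0.3333
x' = 1.5 + -0.3333·(sin 0.9694 − sin 2.0944) = 1.5138
y' = 4.5 − -0.3333·(cos 0.9694 − cos 2.0944) = 4.8553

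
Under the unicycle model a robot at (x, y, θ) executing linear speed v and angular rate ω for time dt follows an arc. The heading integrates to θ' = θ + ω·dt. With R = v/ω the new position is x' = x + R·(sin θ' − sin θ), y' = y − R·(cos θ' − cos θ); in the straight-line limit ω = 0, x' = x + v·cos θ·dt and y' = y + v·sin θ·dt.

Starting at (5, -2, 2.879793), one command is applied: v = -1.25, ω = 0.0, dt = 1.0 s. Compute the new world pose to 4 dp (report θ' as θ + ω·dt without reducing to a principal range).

(6.2074, -2.3235, 2.8798)

θ' = 2.8798 + 0.0·1.0 = 2.8798
ω = 0 → straight: x' = 5 + -1.25·cos(2.8798)·1.0 = 6.2074
y' = -2 + -1.25·sin(2.8798)·1.0 = -2.3235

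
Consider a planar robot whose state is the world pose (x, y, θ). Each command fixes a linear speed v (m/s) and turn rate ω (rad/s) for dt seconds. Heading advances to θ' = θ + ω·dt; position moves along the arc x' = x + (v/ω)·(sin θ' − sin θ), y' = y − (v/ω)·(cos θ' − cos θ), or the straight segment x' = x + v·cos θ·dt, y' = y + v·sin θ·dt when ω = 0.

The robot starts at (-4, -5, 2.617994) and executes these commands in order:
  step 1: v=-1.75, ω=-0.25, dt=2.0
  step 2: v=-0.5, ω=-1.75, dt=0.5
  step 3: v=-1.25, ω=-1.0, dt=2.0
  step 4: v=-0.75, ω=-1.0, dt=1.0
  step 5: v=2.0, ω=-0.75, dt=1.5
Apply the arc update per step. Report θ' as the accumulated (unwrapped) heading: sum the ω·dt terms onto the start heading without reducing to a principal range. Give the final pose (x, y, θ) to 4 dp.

(-5.6955, -9.5665, -2.8820)

step 1: θ'=2.1180 (R=7.0000) → pose (-1.5221, -7.4201, 2.1180)
step 2: θ'=1.2430 (R=0.2857) → pose (-1.4956, -7.6608, 1.2430)
step 3: θ'=-0.7570 (R=1.2500) → pose (-3.5375, -8.1669, -0.7570)
step 4: θ'=-1.7570 (R=0.7500) → pose (-3.7594, -7.4829, -1.7570)
step 5: θ'=-2.8820 (R=-2.6667) → pose (-5.6955, -9.5665, -2.8820)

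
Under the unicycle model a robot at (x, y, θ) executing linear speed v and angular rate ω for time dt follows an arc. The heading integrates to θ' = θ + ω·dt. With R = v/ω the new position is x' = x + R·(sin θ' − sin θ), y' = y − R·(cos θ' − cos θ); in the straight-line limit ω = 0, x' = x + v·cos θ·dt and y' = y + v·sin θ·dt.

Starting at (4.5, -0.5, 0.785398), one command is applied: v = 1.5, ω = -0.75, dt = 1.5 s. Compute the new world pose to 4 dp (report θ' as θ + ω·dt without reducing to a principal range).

θ' = 0.7854 + -0.75·1.5 = -0.3396
R = v/ω = 1.5/-0.75 = -2.0000
x' = 4.5 + -2.0000·(sin -0.3396 − sin 0.7854) = 6.5804
y' = -0.5 − -2.0000·(cos -0.3396 − cos 0.7854) = -0.0284

(6.5804, -0.0284, -0.3396)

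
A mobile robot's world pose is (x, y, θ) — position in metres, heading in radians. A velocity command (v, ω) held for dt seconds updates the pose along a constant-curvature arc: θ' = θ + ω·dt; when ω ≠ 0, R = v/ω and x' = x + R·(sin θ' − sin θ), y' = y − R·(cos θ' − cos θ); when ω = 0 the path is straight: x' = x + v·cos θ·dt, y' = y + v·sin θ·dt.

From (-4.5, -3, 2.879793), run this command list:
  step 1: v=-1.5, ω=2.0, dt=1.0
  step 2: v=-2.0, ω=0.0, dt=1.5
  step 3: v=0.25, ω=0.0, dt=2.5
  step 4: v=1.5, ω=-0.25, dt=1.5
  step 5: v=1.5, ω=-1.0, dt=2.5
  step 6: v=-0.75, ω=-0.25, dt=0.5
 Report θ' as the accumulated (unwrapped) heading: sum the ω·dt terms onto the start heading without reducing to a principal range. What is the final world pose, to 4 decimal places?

step 1: θ'=4.8798 (R=-0.7500) → pose (-3.5664, -2.1506, 4.8798)
step 2: θ'=4.8798 (straight) → pose (-4.0662, 0.8075, 4.8798)
step 3: θ'=4.8798 (straight) → pose (-3.9621, 0.1912, 4.8798)
step 4: θ'=4.5048 (R=-6.0000) → pose (-4.0070, -2.0452, 4.5048)
step 5: θ'=2.0048 (R=-1.5000) → pose (-6.8358, -2.3668, 2.0048)
step 6: θ'=1.8798 (R=3.0000) → pose (-6.6997, -2.7160, 1.8798)

(-6.6997, -2.7160, 1.8798)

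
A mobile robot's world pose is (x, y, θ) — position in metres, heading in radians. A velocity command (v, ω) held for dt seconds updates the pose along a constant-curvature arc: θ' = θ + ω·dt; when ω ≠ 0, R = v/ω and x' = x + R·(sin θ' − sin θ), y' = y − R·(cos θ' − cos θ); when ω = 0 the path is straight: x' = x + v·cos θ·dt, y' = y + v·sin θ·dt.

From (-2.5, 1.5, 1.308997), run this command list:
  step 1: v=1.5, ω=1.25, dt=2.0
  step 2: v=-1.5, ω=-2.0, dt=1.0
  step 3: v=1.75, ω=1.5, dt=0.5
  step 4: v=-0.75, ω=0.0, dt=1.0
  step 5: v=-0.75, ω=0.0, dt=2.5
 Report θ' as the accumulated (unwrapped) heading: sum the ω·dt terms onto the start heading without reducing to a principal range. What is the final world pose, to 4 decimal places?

(-1.5087, 1.5957, 2.5590)

step 1: θ'=3.8090 (R=1.2000) → pose (-4.4019, 2.7531, 3.8090)
step 2: θ'=1.8090 (R=0.7500) → pose (-3.2088, 2.3410, 1.8090)
step 3: θ'=2.5590 (R=1.1667) → pose (-3.7006, 3.0399, 2.5590)
step 4: θ'=2.5590 (straight) → pose (-3.0744, 2.6273, 2.5590)
step 5: θ'=2.5590 (straight) → pose (-1.5087, 1.5957, 2.5590)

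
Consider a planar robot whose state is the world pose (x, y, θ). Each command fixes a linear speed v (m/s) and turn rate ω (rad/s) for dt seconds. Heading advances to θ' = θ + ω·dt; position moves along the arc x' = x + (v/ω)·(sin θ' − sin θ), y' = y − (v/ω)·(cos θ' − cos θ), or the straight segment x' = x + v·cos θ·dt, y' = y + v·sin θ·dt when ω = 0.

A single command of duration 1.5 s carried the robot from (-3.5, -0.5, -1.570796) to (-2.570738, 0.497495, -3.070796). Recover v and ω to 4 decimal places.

Δθ = -3.070796 − -1.570796 = -1.500000
ω = Δθ/dt = -1.500000/1.5 = -1.0000
R = −Δy/(cos θ' − cos θ) = 1.0000
v = R·ω = 1.0000·-1.0000 = -1.0000

v = -1.0000, ω = -1.0000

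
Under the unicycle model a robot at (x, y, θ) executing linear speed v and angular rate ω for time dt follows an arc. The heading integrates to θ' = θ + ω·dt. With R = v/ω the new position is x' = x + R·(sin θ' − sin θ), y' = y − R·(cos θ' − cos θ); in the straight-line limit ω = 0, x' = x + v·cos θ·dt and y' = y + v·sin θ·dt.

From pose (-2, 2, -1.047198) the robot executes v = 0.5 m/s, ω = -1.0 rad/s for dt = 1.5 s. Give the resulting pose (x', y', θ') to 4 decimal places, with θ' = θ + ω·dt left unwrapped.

θ' = -1.0472 + -1.0·1.5 = -2.5472
R = v/ω = 0.5/-1.0 = -0.5000
x' = -2 + -0.5000·(sin -2.5472 − sin -1.0472) = -2.1530
y' = 2 − -0.5000·(cos -2.5472 − cos -1.0472) = 1.3358

(-2.1530, 1.3358, -2.5472)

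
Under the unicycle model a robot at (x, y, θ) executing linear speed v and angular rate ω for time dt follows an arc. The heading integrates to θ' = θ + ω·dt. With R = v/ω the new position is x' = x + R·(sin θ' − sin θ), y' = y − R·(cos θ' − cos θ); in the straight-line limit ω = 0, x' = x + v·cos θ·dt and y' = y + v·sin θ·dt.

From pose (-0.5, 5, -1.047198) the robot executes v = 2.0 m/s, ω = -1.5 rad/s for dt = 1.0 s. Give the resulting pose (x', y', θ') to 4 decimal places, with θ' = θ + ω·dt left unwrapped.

(-0.9080, 3.2287, -2.5472)

θ' = -1.0472 + -1.5·1.0 = -2.5472
R = v/ω = 2.0/-1.5 = -1.3333
x' = -0.5 + -1.3333·(sin -2.5472 − sin -1.0472) = -0.9080
y' = 5 − -1.3333·(cos -2.5472 − cos -1.0472) = 3.2287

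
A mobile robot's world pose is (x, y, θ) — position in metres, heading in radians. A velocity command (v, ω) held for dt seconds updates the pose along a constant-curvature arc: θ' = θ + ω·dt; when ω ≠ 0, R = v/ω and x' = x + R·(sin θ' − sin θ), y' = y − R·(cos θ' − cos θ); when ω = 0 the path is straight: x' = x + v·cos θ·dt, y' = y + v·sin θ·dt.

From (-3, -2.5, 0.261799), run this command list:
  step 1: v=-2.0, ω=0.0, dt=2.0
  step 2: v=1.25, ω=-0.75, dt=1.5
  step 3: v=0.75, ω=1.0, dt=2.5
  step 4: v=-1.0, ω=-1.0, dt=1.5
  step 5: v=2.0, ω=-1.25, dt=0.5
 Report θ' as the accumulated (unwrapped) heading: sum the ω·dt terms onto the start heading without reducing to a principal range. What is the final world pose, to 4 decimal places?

(-3.7403, -4.7534, -0.4882)

step 1: θ'=0.2618 (straight) → pose (-6.8637, -3.5353, 0.2618)
step 2: θ'=-0.8632 (R=-1.6667) → pose (-5.1658, -4.0618, -0.8632)
step 3: θ'=1.6368 (R=0.7500) → pose (-3.8475, -3.5248, 1.6368)
step 4: θ'=0.1368 (R=1.0000) → pose (-4.7089, -4.5814, 0.1368)
step 5: θ'=-0.4882 (R=-1.6000) → pose (-3.7403, -4.7534, -0.4882)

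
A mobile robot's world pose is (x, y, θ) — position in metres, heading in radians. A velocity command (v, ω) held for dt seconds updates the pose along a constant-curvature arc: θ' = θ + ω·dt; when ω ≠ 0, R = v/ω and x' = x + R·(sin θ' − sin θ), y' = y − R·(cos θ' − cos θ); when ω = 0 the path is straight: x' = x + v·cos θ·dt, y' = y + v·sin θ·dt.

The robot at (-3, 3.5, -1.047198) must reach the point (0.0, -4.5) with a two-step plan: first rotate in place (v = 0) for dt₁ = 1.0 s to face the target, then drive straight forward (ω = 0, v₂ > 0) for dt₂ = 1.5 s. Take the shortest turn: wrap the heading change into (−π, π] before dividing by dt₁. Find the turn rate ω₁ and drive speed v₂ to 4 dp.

ω₁ = -0.1648, v₂ = 5.6960

heading to target = atan2(-4.5−3.5, 0−-3) = -1.2120
Δθ = wrap(-1.2120 − -1.0472) = -0.1648; ω₁ = Δθ/dt₁ = -0.1648
distance = √((0−-3)² + (-4.5−3.5)²) = 8.5440; v₂ = distance/dt₂ = 5.6960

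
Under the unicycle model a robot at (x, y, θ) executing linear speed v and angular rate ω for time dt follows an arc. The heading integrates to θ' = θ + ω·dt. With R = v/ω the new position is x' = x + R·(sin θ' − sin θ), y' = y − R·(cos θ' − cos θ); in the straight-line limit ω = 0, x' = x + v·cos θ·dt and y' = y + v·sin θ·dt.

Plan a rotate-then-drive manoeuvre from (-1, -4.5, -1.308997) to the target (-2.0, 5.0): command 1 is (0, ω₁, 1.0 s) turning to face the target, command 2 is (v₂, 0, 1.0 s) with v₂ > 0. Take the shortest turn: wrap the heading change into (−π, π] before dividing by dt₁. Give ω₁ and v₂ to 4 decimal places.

ω₁ = 2.9847, v₂ = 9.5525

heading to target = atan2(5−-4.5, -2−-1) = 1.6757
Δθ = wrap(1.6757 − -1.3090) = 2.9847; ω₁ = Δθ/dt₁ = 2.9847
distance = √((-2−-1)² + (5−-4.5)²) = 9.5525; v₂ = distance/dt₂ = 9.5525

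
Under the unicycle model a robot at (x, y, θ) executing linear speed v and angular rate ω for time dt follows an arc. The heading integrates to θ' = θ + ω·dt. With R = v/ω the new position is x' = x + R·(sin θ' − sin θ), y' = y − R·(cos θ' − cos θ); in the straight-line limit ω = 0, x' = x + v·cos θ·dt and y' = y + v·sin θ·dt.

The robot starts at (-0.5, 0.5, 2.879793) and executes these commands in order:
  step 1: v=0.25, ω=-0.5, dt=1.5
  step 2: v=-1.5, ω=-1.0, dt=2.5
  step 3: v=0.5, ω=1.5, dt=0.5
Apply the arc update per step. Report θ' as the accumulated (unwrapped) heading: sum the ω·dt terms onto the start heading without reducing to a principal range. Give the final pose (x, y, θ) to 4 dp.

(-2.3647, -1.4749, 0.3798)

step 1: θ'=2.1298 (R=-0.5000) → pose (-0.7945, 0.7178, 2.1298)
step 2: θ'=-0.3702 (R=1.5000) → pose (-2.6089, -1.4761, -0.3702)
step 3: θ'=0.3798 (R=0.3333) → pose (-2.3647, -1.4749, 0.3798)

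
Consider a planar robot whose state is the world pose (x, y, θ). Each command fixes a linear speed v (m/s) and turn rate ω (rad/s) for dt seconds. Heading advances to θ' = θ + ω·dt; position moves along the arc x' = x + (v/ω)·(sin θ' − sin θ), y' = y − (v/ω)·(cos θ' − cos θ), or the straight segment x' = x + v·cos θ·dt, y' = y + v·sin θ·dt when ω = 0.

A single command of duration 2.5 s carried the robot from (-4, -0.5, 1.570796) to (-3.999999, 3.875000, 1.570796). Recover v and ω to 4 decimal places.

v = 1.7500, ω = 0.0000

Δθ = 1.570796 − 1.570796 = 0.000000
ω = Δθ/dt = 0.000000/2.5 = 0.0000
ω = 0 → v = (Δx·cos θ + Δy·sin θ)/dt = 1.7500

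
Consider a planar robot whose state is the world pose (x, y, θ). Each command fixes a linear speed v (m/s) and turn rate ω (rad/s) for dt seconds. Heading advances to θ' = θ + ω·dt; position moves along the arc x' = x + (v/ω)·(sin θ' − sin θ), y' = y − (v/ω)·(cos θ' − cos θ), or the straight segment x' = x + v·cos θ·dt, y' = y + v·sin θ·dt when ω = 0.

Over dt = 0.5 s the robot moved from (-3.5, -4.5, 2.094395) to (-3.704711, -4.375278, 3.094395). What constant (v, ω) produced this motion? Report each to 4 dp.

Δθ = 3.094395 − 2.094395 = 1.000000
ω = Δθ/dt = 1.000000/0.5 = 2.0000
R = Δx/(sin θ' − sin θ) = 0.2500
v = R·ω = 0.2500·2.0000 = 0.5000

v = 0.5000, ω = 2.0000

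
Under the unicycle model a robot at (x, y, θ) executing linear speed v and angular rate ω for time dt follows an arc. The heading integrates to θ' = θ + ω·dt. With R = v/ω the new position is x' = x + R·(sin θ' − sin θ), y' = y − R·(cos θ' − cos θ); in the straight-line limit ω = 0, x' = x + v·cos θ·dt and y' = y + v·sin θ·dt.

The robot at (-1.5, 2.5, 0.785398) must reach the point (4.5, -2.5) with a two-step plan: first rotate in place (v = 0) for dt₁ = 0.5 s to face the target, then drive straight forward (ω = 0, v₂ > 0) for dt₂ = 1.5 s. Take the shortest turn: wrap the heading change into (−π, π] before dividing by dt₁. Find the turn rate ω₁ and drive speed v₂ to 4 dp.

heading to target = atan2(-2.5−2.5, 4.5−-1.5) = -0.6947
Δθ = wrap(-0.6947 − 0.7854) = -1.4801; ω₁ = Δθ/dt₁ = -2.9603
distance = √((4.5−-1.5)² + (-2.5−2.5)²) = 7.8102; v₂ = distance/dt₂ = 5.2068

ω₁ = -2.9603, v₂ = 5.2068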